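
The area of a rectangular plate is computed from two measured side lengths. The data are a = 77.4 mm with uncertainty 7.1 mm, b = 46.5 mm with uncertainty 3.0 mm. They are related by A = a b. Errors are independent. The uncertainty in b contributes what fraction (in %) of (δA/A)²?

33.1%

(δA/A)² = (1·δa/a)² + (1·δb/b)²
  a term: (1×0.0917)² = 0.00841
  b term: (1×0.0645)² = 0.00416
Total = 0.0126. Share from b = 0.00416/0.0126 = 0.331.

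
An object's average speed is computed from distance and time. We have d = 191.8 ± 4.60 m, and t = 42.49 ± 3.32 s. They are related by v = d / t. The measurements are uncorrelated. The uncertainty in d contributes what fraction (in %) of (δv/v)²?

(δv/v)² = (1·δd/d)² + (-1·δt/t)²
  d term: (1×0.0240)² = 0.000575
  t term: (-1×0.0781)² = 0.00611
Total = 0.00668. Share from d = 0.000575/0.00668 = 0.0861.

8.61%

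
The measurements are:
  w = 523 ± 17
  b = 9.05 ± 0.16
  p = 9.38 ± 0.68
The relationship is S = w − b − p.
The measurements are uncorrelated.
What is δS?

17.0

Absolute uncertainties add in quadrature for a linear combination:
  (δw)² = 289;  (δb)² = 0.0256;  (δp)² = 0.462
δS = √(289) = 17.0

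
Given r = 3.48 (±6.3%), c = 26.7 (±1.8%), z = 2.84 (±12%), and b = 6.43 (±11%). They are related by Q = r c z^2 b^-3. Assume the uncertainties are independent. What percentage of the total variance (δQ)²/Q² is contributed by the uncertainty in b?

(δQ/Q)² = (1·δr/r)² + (1·δc/c)² + (2·δz/z)² + (-3·δb/b)²
  r term: (1×0.0630)² = 0.00397
  c term: (1×0.0180)² = 0.000324
  z term: (2×0.120)² = 0.0576
  b term: (-3×0.110)² = 0.109
Total = 0.171. Share from b = 0.109/0.171 = 0.638.

63.8%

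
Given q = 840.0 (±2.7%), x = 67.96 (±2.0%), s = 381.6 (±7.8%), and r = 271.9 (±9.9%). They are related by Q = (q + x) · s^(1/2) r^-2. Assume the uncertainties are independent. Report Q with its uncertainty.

Let u = q + x = 908.0. δu = √(δq² + δx²) = √(514 + 1.85) = 22.7, so δu/u = 0.0250.
Q is then a monomial in u, s, r:
δQ/Q = √((δu/u)² + (½·δs/s)² + (-2·δr/r)²) = √(0.000626 + 0.00152 + 0.0392) = 0.203
Q = 0.2399, so δQ = 0.203 × 0.2399 = 0.0488.

0.2399 ± 0.0488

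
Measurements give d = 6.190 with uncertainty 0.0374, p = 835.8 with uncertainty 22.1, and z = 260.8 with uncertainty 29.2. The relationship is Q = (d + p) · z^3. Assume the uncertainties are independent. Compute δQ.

Let u = d + p = 842.0. δu = √(δd² + δp²) = √(0.00140 + 488) = 22.1, so δu/u = 0.0262.
Q is then a monomial in u, z:
δQ/Q = √((δu/u)² + (3·δz/z)²) = √(0.000689 + 0.113) = 0.337
Q = 1.494e+10, so δQ = 0.337 × 1.494e+10 = 5.03e+09.

5.03e+09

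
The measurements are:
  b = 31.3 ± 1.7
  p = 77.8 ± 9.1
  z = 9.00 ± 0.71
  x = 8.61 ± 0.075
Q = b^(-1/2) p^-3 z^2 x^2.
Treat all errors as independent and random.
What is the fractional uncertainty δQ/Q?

Q is a product of powers, so relative uncertainties combine in quadrature:
  (−½·δb/b)² = (-0.5×0.0543)² = 0.000737;  (-3·δp/p)² = (-3×0.117)² = 0.123;  (2·δz/z)² = (2×0.0789)² = 0.0249;  (2·δx/x)² = (2×0.00871)² = 0.000304
δQ/Q = √(0.149) = 0.386

0.386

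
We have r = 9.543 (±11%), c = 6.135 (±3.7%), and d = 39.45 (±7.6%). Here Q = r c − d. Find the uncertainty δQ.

Let p = r·c = 58.55. δp/p = √((1·δr/r)² + (1·δc/c)²) = √(0.0121 + 0.00137) = 0.116, so δp = 6.79.
Q = p − d: δQ = √(δp² + δd²) = √(46.2 + 8.99) = 7.43

7.43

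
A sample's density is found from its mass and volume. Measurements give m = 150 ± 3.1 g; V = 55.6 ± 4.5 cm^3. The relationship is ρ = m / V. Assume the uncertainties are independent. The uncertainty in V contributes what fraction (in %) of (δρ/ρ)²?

93.9%

(δρ/ρ)² = (1·δm/m)² + (-1·δV/V)²
  m term: (1×0.0207)² = 0.000427
  V term: (-1×0.0809)² = 0.00655
Total = 0.00698. Share from V = 0.00655/0.00698 = 0.939.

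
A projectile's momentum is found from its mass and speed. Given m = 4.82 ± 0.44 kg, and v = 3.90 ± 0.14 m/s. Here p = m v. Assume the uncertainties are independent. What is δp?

1.84 kg·m/s

Since p is a product/quotient, work with relative uncertainties:
  (1·δm/m)² = (1×0.0913)² = 0.00833;  (1·δv/v)² = (1×0.0359)² = 0.00129
δp/p = √(0.00962) = 0.0981
p = 18.8 kg·m/s, so δp = 0.0981 × 18.8 = 1.84 kg·m/s.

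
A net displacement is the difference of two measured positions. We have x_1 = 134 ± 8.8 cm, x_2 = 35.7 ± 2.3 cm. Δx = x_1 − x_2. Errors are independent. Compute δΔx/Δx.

For a sum/difference, combine absolute errors in quadrature:
  (δx_1)² = 77.4;  (δx_2)² = 5.29
δΔx = √(82.7) = 9.10 cm
Δx = 98.3 cm, so δΔx/Δx = 9.10/98.3 = 0.0925.

0.0925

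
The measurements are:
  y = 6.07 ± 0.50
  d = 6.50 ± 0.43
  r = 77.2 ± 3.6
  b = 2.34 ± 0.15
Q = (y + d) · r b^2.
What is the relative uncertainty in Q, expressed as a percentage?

Let u = y + d = 12.6. δu = √(δy² + δd²) = √(0.250 + 0.185) = 0.659, so δu/u = 0.0525.
Q is then a monomial in u, r, b:
δQ/Q = √((δu/u)² + (1·δr/r)² + (2·δb/b)²) = √(0.00275 + 0.00217 + 0.0164) = 0.146

14.6%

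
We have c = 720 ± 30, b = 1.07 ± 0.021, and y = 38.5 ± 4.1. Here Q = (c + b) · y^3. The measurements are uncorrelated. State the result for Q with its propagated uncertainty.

Let u = c + b = 721. δu = √(δc² + δb²) = √(900 + 0.000441) = 30.0, so δu/u = 0.0416.
Q is then a monomial in u, y:
δQ/Q = √((δu/u)² + (3·δy/y)²) = √(0.00173 + 0.102) = 0.322
Q = 4.11e+07, so δQ = 0.322 × 4.11e+07 = 1.33e+07.

(4.11 ± 1.33) × 10^7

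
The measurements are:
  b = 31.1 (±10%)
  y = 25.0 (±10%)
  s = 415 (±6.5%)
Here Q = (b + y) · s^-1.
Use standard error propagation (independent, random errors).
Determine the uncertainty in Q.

Let u = b + y = 56.1. δu = √(δb² + δy²) = √(9.67 + 6.25) = 3.99, so δu/u = 0.0711.
Q is then a monomial in u, s:
δQ/Q = √((δu/u)² + (-1·δs/s)²) = √(0.00506 + 0.00423) = 0.0964
Q = 0.135, so δQ = 0.0964 × 0.135 = 0.0130.

0.0130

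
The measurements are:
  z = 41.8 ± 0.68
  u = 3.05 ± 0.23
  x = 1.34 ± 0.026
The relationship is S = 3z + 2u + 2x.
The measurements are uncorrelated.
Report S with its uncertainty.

For a sum/difference, combine absolute errors in quadrature:
  (3·δz)² = 4.16;  (2·δu)² = 0.212;  (2·δx)² = 0.00270
δS = √(4.38) = 2.09
S = 134.

134 ± 2.09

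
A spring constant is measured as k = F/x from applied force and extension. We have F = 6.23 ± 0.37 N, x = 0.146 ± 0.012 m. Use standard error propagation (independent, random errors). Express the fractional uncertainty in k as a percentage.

Since k is a product/quotient, work with relative uncertainties:
  (1·δF/F)² = (1×0.0594)² = 0.00353;  (-1·δx/x)² = (-1×0.0822)² = 0.00676
δk/k = √(0.0103) = 0.101

10.1%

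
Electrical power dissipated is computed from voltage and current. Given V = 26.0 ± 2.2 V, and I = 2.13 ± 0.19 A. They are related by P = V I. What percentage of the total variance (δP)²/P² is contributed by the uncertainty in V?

47.4%

(δP/P)² = (1·δV/V)² + (1·δI/I)²
  V term: (1×0.0846)² = 0.00716
  I term: (1×0.0892)² = 0.00796
Total = 0.0151. Share from V = 0.00716/0.0151 = 0.474.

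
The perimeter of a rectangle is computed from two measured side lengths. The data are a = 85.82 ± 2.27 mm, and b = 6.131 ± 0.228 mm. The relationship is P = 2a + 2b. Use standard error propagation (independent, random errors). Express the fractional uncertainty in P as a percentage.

2.48%

Each term contributes (cᵢ δxᵢ)² to (δP)²:
  (2·δa)² = 20.6;  (2·δb)² = 0.208
δP = √(20.8) = 4.56 mm
P = 183.9 mm, so δP/P = 4.56/183.9 = 0.0248.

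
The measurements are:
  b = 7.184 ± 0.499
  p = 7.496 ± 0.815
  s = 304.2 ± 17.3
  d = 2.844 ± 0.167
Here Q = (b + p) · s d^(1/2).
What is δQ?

688

Let u = b + p = 14.68. δu = √(δb² + δp²) = √(0.249 + 0.664) = 0.956, so δu/u = 0.0651.
Q is then a monomial in u, s, d:
δQ/Q = √((δu/u)² + (1·δs/s)² + (½·δd/d)²) = √(0.00424 + 0.00323 + 0.000862) = 0.0913
Q = 7531, so δQ = 0.0913 × 7531 = 688.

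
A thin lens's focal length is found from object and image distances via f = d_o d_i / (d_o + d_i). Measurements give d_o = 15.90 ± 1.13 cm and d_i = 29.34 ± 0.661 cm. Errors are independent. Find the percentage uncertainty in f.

∂f/∂d_o = (d_i/(d_o+d_i))² = 0.421;  ∂f/∂d_i = (d_o/(d_o+d_i))² = 0.124
δf = √((∂f/∂d_o · δd_o)² + (∂f/∂d_i · δd_i)²) = √(0.226 + 0.00667) = 0.482 cm
f = 10.31 cm, so δf/f = 0.482/10.31 = 0.0468.

4.68%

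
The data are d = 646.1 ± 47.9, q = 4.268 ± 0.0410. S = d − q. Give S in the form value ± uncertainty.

641.8 ± 47.9

For a sum/difference, combine absolute errors in quadrature:
  (δd)² = 2290;  (δq)² = 0.00168
δS = √(2290) = 47.9
S = 641.8.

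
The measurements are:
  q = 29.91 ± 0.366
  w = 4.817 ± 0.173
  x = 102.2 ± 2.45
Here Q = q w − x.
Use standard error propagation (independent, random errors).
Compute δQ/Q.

Let p = q·w = 144.1. δp/p = √((1·δq/q)² + (1·δw/w)²) = √(0.000150 + 0.00129) = 0.0379, so δp = 5.47.
Q = p − x: δQ = √(δp² + δx²) = √(29.9 + 6.00) = 5.99
Q = 41.88, so δQ/Q = 5.99/41.88 = 0.143.

0.143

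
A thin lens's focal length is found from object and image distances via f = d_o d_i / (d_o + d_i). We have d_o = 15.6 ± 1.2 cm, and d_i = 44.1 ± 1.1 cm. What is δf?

0.659 cm

∂f/∂d_o = (d_i/(d_o+d_i))² = 0.546;  ∂f/∂d_i = (d_o/(d_o+d_i))² = 0.0683
δf = √((∂f/∂d_o · δd_o)² + (∂f/∂d_i · δd_i)²) = √(0.429 + 0.00564) = 0.659 cm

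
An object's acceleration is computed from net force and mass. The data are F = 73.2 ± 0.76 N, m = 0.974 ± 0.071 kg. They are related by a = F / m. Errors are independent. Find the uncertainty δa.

5.53 m/s^2

For a monomial a ∝ F, m^-1, fractional errors add in quadrature:
  (1·δF/F)² = (1×0.0104)² = 0.000108;  (-1·δm/m)² = (-1×0.0729)² = 0.00531
δa/a = √(0.00542) = 0.0736
a = 75.2 m/s^2, so δa = 0.0736 × 75.2 = 5.53 m/s^2.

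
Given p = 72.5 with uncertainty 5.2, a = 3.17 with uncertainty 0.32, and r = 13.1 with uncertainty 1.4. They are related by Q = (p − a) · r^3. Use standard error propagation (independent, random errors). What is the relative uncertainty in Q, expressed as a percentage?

Let u = p − a = 69.3. δu = √(δp² + δa²) = √(27.0 + 0.102) = 5.21, so δu/u = 0.0751.
Q is then a monomial in u, r:
δQ/Q = √((δu/u)² + (3·δr/r)²) = √(0.00565 + 0.103) = 0.329

32.9%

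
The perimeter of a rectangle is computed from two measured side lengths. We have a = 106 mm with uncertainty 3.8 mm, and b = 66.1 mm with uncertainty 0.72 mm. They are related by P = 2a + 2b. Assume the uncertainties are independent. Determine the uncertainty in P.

7.74 mm

P is a linear combination, so absolute uncertainties add in quadrature:
  (2·δa)² = 57.8;  (2·δb)² = 2.07
δP = √(59.8) = 7.74 mm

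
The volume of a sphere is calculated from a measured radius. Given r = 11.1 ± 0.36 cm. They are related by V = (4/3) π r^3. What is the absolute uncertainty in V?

V ∝ r^3, so δV/V = |3| · δr/r = 3 × 0.0324 = 0.0973.
V = 5730 cm^3, so δV = 0.0973 × 5730 = 557 cm^3.

557 cm^3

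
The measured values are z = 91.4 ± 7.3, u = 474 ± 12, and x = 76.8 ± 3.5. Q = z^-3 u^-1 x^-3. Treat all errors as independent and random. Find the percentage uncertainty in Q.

27.7%

Relative error in a monomial: (δQ/Q)² = Σ (nᵢ · δxᵢ/xᵢ)².
  (-3·δz/z)² = (-3×0.0799)² = 0.0574;  (-1·δu/u)² = (-1×0.0253)² = 0.000641;  (-3·δx/x)² = (-3×0.0456)² = 0.0187
δQ/Q = √(0.0767) = 0.277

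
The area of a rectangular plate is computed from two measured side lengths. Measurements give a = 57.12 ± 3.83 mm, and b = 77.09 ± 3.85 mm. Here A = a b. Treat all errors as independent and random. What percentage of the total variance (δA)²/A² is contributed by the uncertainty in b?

35.7%

(δA/A)² = (1·δa/a)² + (1·δb/b)²
  a term: (1×0.0671)² = 0.00450
  b term: (1×0.0499)² = 0.00249
Total = 0.00699. Share from b = 0.00249/0.00699 = 0.357.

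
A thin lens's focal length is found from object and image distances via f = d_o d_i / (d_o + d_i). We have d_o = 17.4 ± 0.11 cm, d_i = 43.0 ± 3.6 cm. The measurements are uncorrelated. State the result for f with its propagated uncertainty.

∂f/∂d_o = (d_i/(d_o+d_i))² = 0.507;  ∂f/∂d_i = (d_o/(d_o+d_i))² = 0.0830
δf = √((∂f/∂d_o · δd_o)² + (∂f/∂d_i · δd_i)²) = √(0.00311 + 0.0893) = 0.304 cm
f = 12.4 cm.

12.4 ± 0.304 cm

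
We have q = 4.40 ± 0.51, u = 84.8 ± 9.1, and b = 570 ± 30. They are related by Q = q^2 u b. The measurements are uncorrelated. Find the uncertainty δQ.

Since Q is a product/quotient, work with relative uncertainties:
  (2·δq/q)² = (2×0.116)² = 0.0537;  (1·δu/u)² = (1×0.107)² = 0.0115;  (1·δb/b)² = (1×0.0526)² = 0.00277
δQ/Q = √(0.0680) = 0.261
Q = 9.36e+05, so δQ = 0.261 × 9.36e+05 = 2.44e+05.

2.44e+05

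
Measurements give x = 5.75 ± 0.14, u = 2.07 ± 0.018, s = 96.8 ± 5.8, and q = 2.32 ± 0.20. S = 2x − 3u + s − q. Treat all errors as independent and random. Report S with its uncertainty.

S is a linear combination, so absolute uncertainties add in quadrature:
  (2·δx)² = 0.0784;  (3·δu)² = 0.00292;  (δs)² = 33.6;  (δq)² = 0.0400
δS = √(33.8) = 5.81
S = 99.8.

99.8 ± 5.81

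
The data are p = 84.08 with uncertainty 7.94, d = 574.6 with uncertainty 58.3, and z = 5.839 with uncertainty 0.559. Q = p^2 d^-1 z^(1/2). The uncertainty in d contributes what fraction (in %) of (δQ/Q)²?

21.3%

(δQ/Q)² = (2·δp/p)² + (-1·δd/d)² + (½·δz/z)²
  p term: (2×0.0944)² = 0.0357
  d term: (-1×0.101)² = 0.0103
  z term: (0.5×0.0957)² = 0.00229
Total = 0.0483. Share from d = 0.0103/0.0483 = 0.213.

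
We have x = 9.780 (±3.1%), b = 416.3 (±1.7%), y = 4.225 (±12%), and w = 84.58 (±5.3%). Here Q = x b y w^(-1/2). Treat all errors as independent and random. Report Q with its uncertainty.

Products/powers → add relative errors in quadrature, weighted by exponent:
  (1·δx/x)² = (1×0.0310)² = 0.000961;  (1·δb/b)² = (1×0.0170)² = 0.000289;  (1·δy/y)² = (1×0.120)² = 0.0144;  (−½·δw/w)² = (-0.5×0.0530)² = 0.000702
δQ/Q = √(0.0164) = 0.128
Q = 1870, so δQ = 0.128 × 1870 = 239.

1870 ± 239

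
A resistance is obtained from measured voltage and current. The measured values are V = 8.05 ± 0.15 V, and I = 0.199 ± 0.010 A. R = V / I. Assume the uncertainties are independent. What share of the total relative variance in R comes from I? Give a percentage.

87.9%

(δR/R)² = (1·δV/V)² + (-1·δI/I)²
  V term: (1×0.0186)² = 0.000347
  I term: (-1×0.0503)² = 0.00253
Total = 0.00287. Share from I = 0.00253/0.00287 = 0.879.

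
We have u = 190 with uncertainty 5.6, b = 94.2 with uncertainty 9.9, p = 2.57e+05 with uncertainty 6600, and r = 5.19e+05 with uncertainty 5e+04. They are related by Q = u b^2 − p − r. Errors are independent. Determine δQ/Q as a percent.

Let w = u·b^2 = 1.69e+06. δw/w = √((1·δu/u)² + (2·δb/b)²) = √(0.000869 + 0.0442) = 0.212, so δw = 3.58e+05.
Q = w − p − r: δQ = √(δw² + δp² + δr²) = √(1.28e+11 + 4.36e+07 + 2.5e+09) = 3.61e+05
Q = 9.1e+05, so δQ/Q = 3.61e+05/9.1e+05 = 0.397.

39.7%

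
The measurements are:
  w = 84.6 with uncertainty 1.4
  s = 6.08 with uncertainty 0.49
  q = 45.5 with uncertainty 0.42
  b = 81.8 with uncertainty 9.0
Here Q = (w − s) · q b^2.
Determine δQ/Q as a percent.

Let u = w − s = 78.5. δu = √(δw² + δs²) = √(1.96 + 0.240) = 1.48, so δu/u = 0.0189.
Q is then a monomial in u, q, b:
δQ/Q = √((δu/u)² + (1·δq/q)² + (2·δb/b)²) = √(0.000357 + 8.52e-05 + 0.0484) = 0.221

22.1%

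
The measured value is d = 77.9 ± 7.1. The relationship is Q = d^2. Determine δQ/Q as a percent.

Each factor contributes (exponent × relative error)² to (δQ/Q)²:
  (2·δd/d)² = (2×0.0911)² = 0.0332
δQ/Q = √(0.0332) = 0.182

18.2%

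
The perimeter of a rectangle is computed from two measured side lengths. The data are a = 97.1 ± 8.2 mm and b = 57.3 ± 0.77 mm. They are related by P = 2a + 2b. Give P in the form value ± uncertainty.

For a sum/difference, combine absolute errors in quadrature:
  (2·δa)² = 269;  (2·δb)² = 2.37
δP = √(271) = 16.5 mm
P = 309 mm.

309 ± 16.5 mm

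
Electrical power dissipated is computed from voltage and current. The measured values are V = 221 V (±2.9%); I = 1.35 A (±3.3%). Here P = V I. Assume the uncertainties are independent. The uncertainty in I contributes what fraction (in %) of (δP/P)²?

(δP/P)² = (1·δV/V)² + (1·δI/I)²
  V term: (1×0.0290)² = 0.000841
  I term: (1×0.0330)² = 0.00109
Total = 0.00193. Share from I = 0.00109/0.00193 = 0.564.

56.4%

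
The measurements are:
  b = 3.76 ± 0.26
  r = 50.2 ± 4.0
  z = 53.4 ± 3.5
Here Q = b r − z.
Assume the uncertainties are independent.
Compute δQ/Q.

Let p = b·r = 189. δp/p = √((1·δb/b)² + (1·δr/r)²) = √(0.00478 + 0.00635) = 0.106, so δp = 19.9.
Q = p − z: δQ = √(δp² + δz²) = √(397 + 12.2) = 20.2
Q = 135, so δQ/Q = 20.2/135 = 0.149.

0.149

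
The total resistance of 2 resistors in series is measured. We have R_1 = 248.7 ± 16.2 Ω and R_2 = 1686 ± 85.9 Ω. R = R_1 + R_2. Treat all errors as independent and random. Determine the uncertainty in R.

For a sum/difference, combine absolute errors in quadrature:
  (δR_1)² = 262;  (δR_2)² = 7380
δR = √(7640) = 87.4 Ω

87.4 Ω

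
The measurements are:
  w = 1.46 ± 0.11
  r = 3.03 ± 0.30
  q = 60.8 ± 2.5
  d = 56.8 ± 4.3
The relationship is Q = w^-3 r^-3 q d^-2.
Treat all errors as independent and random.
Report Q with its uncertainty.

(2.18 ± 0.881) × 10^-4

Since Q is a product/quotient, work with relative uncertainties:
  (-3·δw/w)² = (-3×0.0753)² = 0.0511;  (-3·δr/r)² = (-3×0.0990)² = 0.0882;  (1·δq/q)² = (1×0.0411)² = 0.00169;  (-2·δd/d)² = (-2×0.0757)² = 0.0229
δQ/Q = √(0.164) = 0.405
Q = 0.000218, so δQ = 0.405 × 0.000218 = 8.81e-05.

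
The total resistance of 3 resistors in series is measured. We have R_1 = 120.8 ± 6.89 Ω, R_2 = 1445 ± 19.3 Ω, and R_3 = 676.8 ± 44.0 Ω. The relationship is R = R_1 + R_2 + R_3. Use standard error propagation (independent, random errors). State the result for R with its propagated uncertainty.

2243 ± 48.5 Ω

Sums and differences: (δR)² = Σ (cᵢ δxᵢ)².
  (δR_1)² = 47.5;  (δR_2)² = 372;  (δR_3)² = 1940
δR = √(2360) = 48.5 Ω
R = 2243 Ω.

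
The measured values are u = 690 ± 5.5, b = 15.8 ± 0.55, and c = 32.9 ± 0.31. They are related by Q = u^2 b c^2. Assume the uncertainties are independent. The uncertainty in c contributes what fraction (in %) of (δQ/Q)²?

19.5%

(δQ/Q)² = (2·δu/u)² + (1·δb/b)² + (2·δc/c)²
  u term: (2×0.00797)² = 0.000254
  b term: (1×0.0348)² = 0.00121
  c term: (2×0.00942)² = 0.000355
Total = 0.00182. Share from c = 0.000355/0.00182 = 0.195.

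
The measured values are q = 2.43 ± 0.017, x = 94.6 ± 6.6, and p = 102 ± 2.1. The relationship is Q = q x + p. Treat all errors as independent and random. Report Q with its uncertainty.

332 ± 16.3

Let w = q·x = 230. δw/w = √((1·δq/q)² + (1·δx/x)²) = √(4.89e-05 + 0.00487) = 0.0701, so δw = 16.1.
Q = w + p: δQ = √(δw² + δp²) = √(260 + 4.41) = 16.3
Q = 332.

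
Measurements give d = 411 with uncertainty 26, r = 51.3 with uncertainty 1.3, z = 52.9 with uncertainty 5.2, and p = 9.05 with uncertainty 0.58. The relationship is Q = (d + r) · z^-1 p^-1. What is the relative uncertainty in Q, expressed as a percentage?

Let u = d + r = 462. δu = √(δd² + δr²) = √(676 + 1.69) = 26.0, so δu/u = 0.0563.
Q is then a monomial in u, z, p:
δQ/Q = √((δu/u)² + (-1·δz/z)² + (-1·δp/p)²) = √(0.00317 + 0.00966 + 0.00411) = 0.130

13.0%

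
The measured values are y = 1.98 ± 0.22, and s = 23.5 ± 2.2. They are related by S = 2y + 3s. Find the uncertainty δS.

6.61

Absolute uncertainties add in quadrature for a linear combination:
  (2·δy)² = 0.194;  (3·δs)² = 43.6
δS = √(43.8) = 6.61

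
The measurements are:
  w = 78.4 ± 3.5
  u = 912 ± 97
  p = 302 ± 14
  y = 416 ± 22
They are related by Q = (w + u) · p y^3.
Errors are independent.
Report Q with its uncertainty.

Let h = w + u = 990. δh = √(δw² + δu²) = √(12.2 + 9410) = 97.1, so δh/h = 0.0980.
Q is then a monomial in h, p, y:
δQ/Q = √((δh/h)² + (1·δp/p)² + (3·δy/y)²) = √(0.00960 + 0.00215 + 0.0252) = 0.192
Q = 2.15e+13, so δQ = 0.192 × 2.15e+13 = 4.14e+12.

(2.15 ± 0.414) × 10^13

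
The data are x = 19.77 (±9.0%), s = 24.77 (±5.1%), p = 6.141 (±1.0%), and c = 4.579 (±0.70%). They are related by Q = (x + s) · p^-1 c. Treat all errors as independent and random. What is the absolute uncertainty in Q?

Let u = x + s = 44.54. δu = √(δx² + δs²) = √(3.17 + 1.60) = 2.18, so δu/u = 0.0490.
Q is then a monomial in u, p, c:
δQ/Q = √((δu/u)² + (-1·δp/p)² + (1·δc/c)²) = √(0.00240 + 0.000100 + 4.9e-05) = 0.0505
Q = 33.21, so δQ = 0.0505 × 33.21 = 1.68.

1.68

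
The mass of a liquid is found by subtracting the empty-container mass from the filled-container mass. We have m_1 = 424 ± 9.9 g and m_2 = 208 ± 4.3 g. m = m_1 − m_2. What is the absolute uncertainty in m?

Each term contributes (cᵢ δxᵢ)² to (δm)²:
  (δm_1)² = 98.0;  (δm_2)² = 18.5
δm = √(116) = 10.8 g

10.8 g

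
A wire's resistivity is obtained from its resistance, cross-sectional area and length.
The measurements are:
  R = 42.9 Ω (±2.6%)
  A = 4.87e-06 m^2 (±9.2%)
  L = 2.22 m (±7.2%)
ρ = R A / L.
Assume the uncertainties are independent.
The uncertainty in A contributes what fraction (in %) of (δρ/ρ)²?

(δρ/ρ)² = (1·δR/R)² + (1·δA/A)² + (-1·δL/L)²
  R term: (1×0.0260)² = 0.000676
  A term: (1×0.0920)² = 0.00846
  L term: (-1×0.0720)² = 0.00518
Total = 0.0143. Share from A = 0.00846/0.0143 = 0.591.

59.1%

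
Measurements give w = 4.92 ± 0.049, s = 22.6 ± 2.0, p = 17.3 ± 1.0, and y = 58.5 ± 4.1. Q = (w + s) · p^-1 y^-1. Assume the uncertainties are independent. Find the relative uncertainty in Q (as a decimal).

0.116

Let u = w + s = 27.5. δu = √(δw² + δs²) = √(0.00240 + 4.00) = 2.00, so δu/u = 0.0727.
Q is then a monomial in u, p, y:
δQ/Q = √((δu/u)² + (-1·δp/p)² + (-1·δy/y)²) = √(0.00528 + 0.00334 + 0.00491) = 0.116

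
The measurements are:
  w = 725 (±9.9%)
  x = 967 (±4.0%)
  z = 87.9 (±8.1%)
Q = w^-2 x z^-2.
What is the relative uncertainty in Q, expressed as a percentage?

Products/powers → add relative errors in quadrature, weighted by exponent:
  (-2·δw/w)² = (-2×0.0990)² = 0.0392;  (1·δx/x)² = (1×0.0400)² = 0.00160;  (-2·δz/z)² = (-2×0.0810)² = 0.0262
δQ/Q = √(0.0670) = 0.259

25.9%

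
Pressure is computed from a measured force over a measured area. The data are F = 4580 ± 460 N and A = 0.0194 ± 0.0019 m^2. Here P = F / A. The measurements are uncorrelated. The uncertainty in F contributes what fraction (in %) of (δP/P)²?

51.3%

(δP/P)² = (1·δF/F)² + (-1·δA/A)²
  F term: (1×0.100)² = 0.0101
  A term: (-1×0.0979)² = 0.00959
Total = 0.0197. Share from F = 0.0101/0.0197 = 0.513.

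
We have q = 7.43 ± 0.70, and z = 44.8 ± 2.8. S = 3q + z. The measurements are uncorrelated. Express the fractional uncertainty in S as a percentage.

5.22%

For a sum/difference, combine absolute errors in quadrature:
  (3·δq)² = 4.41;  (δz)² = 7.84
δS = √(12.2) = 3.50
S = 67.1, so δS/S = 3.50/67.1 = 0.0522.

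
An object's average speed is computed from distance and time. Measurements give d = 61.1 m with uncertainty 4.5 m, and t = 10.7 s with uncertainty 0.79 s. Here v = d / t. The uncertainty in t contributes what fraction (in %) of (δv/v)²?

50.1%

(δv/v)² = (1·δd/d)² + (-1·δt/t)²
  d term: (1×0.0736)² = 0.00542
  t term: (-1×0.0738)² = 0.00545
Total = 0.0109. Share from t = 0.00545/0.0109 = 0.501.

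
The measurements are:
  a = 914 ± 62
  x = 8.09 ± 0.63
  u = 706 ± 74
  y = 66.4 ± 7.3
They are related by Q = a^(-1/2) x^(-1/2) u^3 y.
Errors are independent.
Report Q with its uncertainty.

(2.72 ± 0.916) × 10^8

Products/powers → add relative errors in quadrature, weighted by exponent:
  (−½·δa/a)² = (-0.5×0.0678)² = 0.00115;  (−½·δx/x)² = (-0.5×0.0779)² = 0.00152;  (3·δu/u)² = (3×0.105)² = 0.0989;  (1·δy/y)² = (1×0.110)² = 0.0121
δQ/Q = √(0.114) = 0.337
Q = 2.72e+08, so δQ = 0.337 × 2.72e+08 = 9.16e+07.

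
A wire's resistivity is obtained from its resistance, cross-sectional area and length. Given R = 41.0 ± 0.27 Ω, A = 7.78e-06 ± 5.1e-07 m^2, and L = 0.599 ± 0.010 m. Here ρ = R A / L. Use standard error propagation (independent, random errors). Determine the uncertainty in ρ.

3.62e-05 Ω·m

Each factor contributes (exponent × relative error)² to (δρ/ρ)²:
  (1·δR/R)² = (1×0.00659)² = 4.34e-05;  (1·δA/A)² = (1×0.0656)² = 0.00430;  (-1·δL/L)² = (-1×0.0167)² = 0.000279
δρ/ρ = √(0.00462) = 0.0680
ρ = 0.000533 Ω·m, so δρ = 0.0680 × 0.000533 = 3.62e-05 Ω·m.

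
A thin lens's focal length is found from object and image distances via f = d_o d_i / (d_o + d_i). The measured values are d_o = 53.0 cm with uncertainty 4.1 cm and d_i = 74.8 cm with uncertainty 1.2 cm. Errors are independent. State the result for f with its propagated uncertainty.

31.0 ± 1.42 cm

∂f/∂d_o = (d_i/(d_o+d_i))² = 0.343;  ∂f/∂d_i = (d_o/(d_o+d_i))² = 0.172
δf = √((∂f/∂d_o · δd_o)² + (∂f/∂d_i · δd_i)²) = √(1.97 + 0.0426) = 1.42 cm
f = 31.0 cm.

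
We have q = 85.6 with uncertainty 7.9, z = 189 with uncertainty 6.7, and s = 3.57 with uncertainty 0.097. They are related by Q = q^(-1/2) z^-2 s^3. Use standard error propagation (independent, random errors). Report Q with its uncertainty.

Relative error in a monomial: (δQ/Q)² = Σ (nᵢ · δxᵢ/xᵢ)².
  (−½·δq/q)² = (-0.5×0.0923)² = 0.00213;  (-2·δz/z)² = (-2×0.0354)² = 0.00503;  (3·δs/s)² = (3×0.0272)² = 0.00664
δQ/Q = √(0.0138) = 0.117
Q = 0.000138, so δQ = 0.117 × 0.000138 = 1.62e-05.

(1.38 ± 0.162) × 10^-4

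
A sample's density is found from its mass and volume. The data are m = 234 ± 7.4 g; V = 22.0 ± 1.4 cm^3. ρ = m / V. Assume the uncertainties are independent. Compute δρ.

Each factor contributes (exponent × relative error)² to (δρ/ρ)²:
  (1·δm/m)² = (1×0.0316)² = 0.00100;  (-1·δV/V)² = (-1×0.0636)² = 0.00405
δρ/ρ = √(0.00505) = 0.0711
ρ = 10.6 g/cm^3, so δρ = 0.0711 × 10.6 = 0.756 g/cm^3.

0.756 g/cm^3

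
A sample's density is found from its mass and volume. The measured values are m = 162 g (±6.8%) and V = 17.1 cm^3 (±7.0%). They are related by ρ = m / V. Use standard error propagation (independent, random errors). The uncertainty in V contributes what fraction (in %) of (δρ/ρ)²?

51.4%

(δρ/ρ)² = (1·δm/m)² + (-1·δV/V)²
  m term: (1×0.0680)² = 0.00462
  V term: (-1×0.0700)² = 0.00490
Total = 0.00952. Share from V = 0.00490/0.00952 = 0.514.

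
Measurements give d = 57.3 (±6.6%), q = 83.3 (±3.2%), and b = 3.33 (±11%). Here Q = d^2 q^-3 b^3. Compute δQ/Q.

0.368

Since Q is a product/quotient, work with relative uncertainties:
  (2·δd/d)² = (2×0.0660)² = 0.0174;  (-3·δq/q)² = (-3×0.0320)² = 0.00922;  (3·δb/b)² = (3×0.110)² = 0.109
δQ/Q = √(0.136) = 0.368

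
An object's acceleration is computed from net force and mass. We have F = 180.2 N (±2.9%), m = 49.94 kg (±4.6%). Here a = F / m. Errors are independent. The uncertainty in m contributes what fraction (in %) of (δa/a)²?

71.6%

(δa/a)² = (1·δF/F)² + (-1·δm/m)²
  F term: (1×0.0290)² = 0.000841
  m term: (-1×0.0460)² = 0.00212
Total = 0.00296. Share from m = 0.00212/0.00296 = 0.716.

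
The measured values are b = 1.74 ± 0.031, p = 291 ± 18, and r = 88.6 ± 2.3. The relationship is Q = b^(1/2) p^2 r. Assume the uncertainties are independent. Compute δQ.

1.25e+06

Relative error in a monomial: (δQ/Q)² = Σ (nᵢ · δxᵢ/xᵢ)².
  (½·δb/b)² = (0.5×0.0178)² = 7.94e-05;  (2·δp/p)² = (2×0.0619)² = 0.0153;  (1·δr/r)² = (1×0.0260)² = 0.000674
δQ/Q = √(0.0161) = 0.127
Q = 9.9e+06, so δQ = 0.127 × 9.9e+06 = 1.25e+06.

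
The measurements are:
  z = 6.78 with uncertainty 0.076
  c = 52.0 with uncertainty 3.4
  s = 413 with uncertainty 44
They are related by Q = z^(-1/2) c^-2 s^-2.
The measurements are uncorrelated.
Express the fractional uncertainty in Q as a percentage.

25.0%

Relative error in a monomial: (δQ/Q)² = Σ (nᵢ · δxᵢ/xᵢ)².
  (−½·δz/z)² = (-0.5×0.0112)² = 3.14e-05;  (-2·δc/c)² = (-2×0.0654)² = 0.0171;  (-2·δs/s)² = (-2×0.107)² = 0.0454
δQ/Q = √(0.0625) = 0.250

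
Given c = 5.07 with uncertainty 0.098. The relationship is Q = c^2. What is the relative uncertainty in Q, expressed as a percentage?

Q ∝ c^2, so δQ/Q = |2| · δc/c = 2 × 0.0193 = 0.0387.

3.87%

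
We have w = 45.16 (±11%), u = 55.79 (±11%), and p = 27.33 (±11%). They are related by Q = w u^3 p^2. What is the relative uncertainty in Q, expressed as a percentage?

Relative error in a monomial: (δQ/Q)² = Σ (nᵢ · δxᵢ/xᵢ)².
  (1·δw/w)² = (1×0.110)² = 0.0121;  (3·δu/u)² = (3×0.110)² = 0.109;  (2·δp/p)² = (2×0.110)² = 0.0484
δQ/Q = √(0.169) = 0.412

41.2%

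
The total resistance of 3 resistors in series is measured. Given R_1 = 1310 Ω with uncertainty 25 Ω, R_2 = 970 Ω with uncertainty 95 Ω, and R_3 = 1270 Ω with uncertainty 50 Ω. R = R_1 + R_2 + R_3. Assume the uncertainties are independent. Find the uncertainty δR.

Sums and differences: (δR)² = Σ (cᵢ δxᵢ)².
  (δR_1)² = 625;  (δR_2)² = 9020;  (δR_3)² = 2500
δR = √(12200) = 110 Ω

110 Ω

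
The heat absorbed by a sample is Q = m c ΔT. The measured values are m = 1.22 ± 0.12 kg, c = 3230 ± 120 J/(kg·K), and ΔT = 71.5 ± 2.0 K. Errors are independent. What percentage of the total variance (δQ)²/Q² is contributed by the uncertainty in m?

(δQ/Q)² = (1·δm/m)² + (1·δc/c)² + (1·δΔT/ΔT)²
  m term: (1×0.0984)² = 0.00967
  c term: (1×0.0372)² = 0.00138
  ΔT term: (1×0.0280)² = 0.000782
Total = 0.0118. Share from m = 0.00967/0.0118 = 0.817.

81.7%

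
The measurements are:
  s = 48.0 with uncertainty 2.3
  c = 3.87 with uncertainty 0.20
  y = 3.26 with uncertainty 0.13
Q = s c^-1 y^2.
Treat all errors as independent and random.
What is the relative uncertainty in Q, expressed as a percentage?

Relative error in a monomial: (δQ/Q)² = Σ (nᵢ · δxᵢ/xᵢ)².
  (1·δs/s)² = (1×0.0479)² = 0.00230;  (-1·δc/c)² = (-1×0.0517)² = 0.00267;  (2·δy/y)² = (2×0.0399)² = 0.00636
δQ/Q = √(0.0113) = 0.106

10.6%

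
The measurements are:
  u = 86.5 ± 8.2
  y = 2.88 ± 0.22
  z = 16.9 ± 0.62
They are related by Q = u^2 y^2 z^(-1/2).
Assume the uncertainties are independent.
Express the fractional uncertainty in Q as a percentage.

24.4%

Products/powers → add relative errors in quadrature, weighted by exponent:
  (2·δu/u)² = (2×0.0948)² = 0.0359;  (2·δy/y)² = (2×0.0764)² = 0.0233;  (−½·δz/z)² = (-0.5×0.0367)² = 0.000336
δQ/Q = √(0.0596) = 0.244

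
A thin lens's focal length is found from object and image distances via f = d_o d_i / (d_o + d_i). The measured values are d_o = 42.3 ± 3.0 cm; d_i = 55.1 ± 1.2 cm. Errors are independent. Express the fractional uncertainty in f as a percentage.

∂f/∂d_o = (d_i/(d_o+d_i))² = 0.320;  ∂f/∂d_i = (d_o/(d_o+d_i))² = 0.189
δf = √((∂f/∂d_o · δd_o)² + (∂f/∂d_i · δd_i)²) = √(0.922 + 0.0512) = 0.986 cm
f = 23.9 cm, so δf/f = 0.986/23.9 = 0.0412.

4.12%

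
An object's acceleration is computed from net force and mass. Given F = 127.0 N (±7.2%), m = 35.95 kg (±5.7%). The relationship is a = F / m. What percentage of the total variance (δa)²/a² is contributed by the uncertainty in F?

(δa/a)² = (1·δF/F)² + (-1·δm/m)²
  F term: (1×0.0720)² = 0.00518
  m term: (-1×0.0570)² = 0.00325
Total = 0.00843. Share from F = 0.00518/0.00843 = 0.615.

61.5%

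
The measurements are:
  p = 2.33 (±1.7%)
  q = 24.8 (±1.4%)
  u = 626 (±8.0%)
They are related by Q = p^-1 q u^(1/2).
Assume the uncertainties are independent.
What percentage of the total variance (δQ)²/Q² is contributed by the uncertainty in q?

(δQ/Q)² = (-1·δp/p)² + (1·δq/q)² + (½·δu/u)²
  p term: (-1×0.0170)² = 0.000289
  q term: (1×0.0140)² = 0.000196
  u term: (0.5×0.0800)² = 0.00160
Total = 0.00209. Share from q = 0.000196/0.00209 = 0.0940.

9.40%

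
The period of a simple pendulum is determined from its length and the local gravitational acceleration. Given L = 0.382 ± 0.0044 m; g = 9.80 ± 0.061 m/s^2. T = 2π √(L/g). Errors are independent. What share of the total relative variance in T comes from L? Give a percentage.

77.4%

(δT/T)² = (½·δL/L)² + (−½·δg/g)²
  L term: (0.5×0.0115)² = 3.32e-05
  g term: (-0.5×0.00622)² = 9.69e-06
Total = 4.29e-05. Share from L = 3.32e-05/4.29e-05 = 0.774.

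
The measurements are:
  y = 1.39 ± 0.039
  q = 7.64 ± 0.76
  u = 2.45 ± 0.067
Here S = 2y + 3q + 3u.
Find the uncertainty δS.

S is a linear combination, so absolute uncertainties add in quadrature:
  (2·δy)² = 0.00608;  (3·δq)² = 5.20;  (3·δu)² = 0.0404
δS = √(5.24) = 2.29

2.29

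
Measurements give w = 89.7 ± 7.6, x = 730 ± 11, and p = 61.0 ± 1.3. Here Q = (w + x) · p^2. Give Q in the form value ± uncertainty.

(3.05 ± 0.139) × 10^6

Let u = w + x = 820. δu = √(δw² + δx²) = √(57.8 + 121) = 13.4, so δu/u = 0.0163.
Q is then a monomial in u, p:
δQ/Q = √((δu/u)² + (2·δp/p)²) = √(0.000266 + 0.00182) = 0.0456
Q = 3.05e+06, so δQ = 0.0456 × 3.05e+06 = 1.39e+05.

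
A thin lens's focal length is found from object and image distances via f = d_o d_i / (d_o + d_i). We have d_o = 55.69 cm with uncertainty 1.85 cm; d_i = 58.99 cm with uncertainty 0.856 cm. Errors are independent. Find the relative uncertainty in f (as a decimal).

0.0185

∂f/∂d_o = (d_i/(d_o+d_i))² = 0.265;  ∂f/∂d_i = (d_o/(d_o+d_i))² = 0.236
δf = √((∂f/∂d_o · δd_o)² + (∂f/∂d_i · δd_i)²) = √(0.240 + 0.0407) = 0.529 cm
f = 28.65 cm, so δf/f = 0.529/28.65 = 0.0185.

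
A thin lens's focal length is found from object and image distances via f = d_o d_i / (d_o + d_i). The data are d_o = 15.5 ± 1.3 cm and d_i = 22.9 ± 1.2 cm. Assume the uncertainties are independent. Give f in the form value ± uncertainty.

9.24 ± 0.502 cm

∂f/∂d_o = (d_i/(d_o+d_i))² = 0.356;  ∂f/∂d_i = (d_o/(d_o+d_i))² = 0.163
δf = √((∂f/∂d_o · δd_o)² + (∂f/∂d_i · δd_i)²) = √(0.214 + 0.0382) = 0.502 cm
f = 9.24 cm.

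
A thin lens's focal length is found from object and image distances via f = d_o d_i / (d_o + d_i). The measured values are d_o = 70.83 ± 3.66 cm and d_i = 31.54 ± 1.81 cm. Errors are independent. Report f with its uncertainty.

∂f/∂d_o = (d_i/(d_o+d_i))² = 0.0949;  ∂f/∂d_i = (d_o/(d_o+d_i))² = 0.479
δf = √((∂f/∂d_o · δd_o)² + (∂f/∂d_i · δd_i)²) = √(0.121 + 0.751) = 0.934 cm
f = 21.82 cm.

21.82 ± 0.934 cm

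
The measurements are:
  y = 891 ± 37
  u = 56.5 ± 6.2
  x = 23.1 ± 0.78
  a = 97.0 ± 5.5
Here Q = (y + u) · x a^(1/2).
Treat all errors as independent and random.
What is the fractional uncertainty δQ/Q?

0.0593

Let w = y + u = 948. δw = √(δy² + δu²) = √(1370 + 38.4) = 37.5, so δw/w = 0.0396.
Q is then a monomial in w, x, a:
δQ/Q = √((δw/w)² + (1·δx/x)² + (½·δa/a)²) = √(0.00157 + 0.00114 + 0.000804) = 0.0593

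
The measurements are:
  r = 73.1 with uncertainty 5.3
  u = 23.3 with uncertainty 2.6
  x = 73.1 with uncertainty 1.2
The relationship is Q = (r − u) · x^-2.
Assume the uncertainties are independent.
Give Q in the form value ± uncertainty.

Let w = r − u = 49.8. δw = √(δr² + δu²) = √(28.1 + 6.76) = 5.90, so δw/w = 0.119.
Q is then a monomial in w, x:
δQ/Q = √((δw/w)² + (-2·δx/x)²) = √(0.0141 + 0.00108) = 0.123
Q = 0.00932, so δQ = 0.123 × 0.00932 = 0.00115.

0.00932 ± 0.00115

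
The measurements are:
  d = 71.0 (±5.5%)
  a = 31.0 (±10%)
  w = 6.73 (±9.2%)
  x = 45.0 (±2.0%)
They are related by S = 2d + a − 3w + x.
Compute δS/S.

Sums and differences: (δS)² = Σ (cᵢ δxᵢ)².
  (2·δd)² = 61.0;  (δa)² = 9.61;  (3·δw)² = 3.45;  (δx)² = 0.810
δS = √(74.9) = 8.65
S = 198, so δS/S = 8.65/198 = 0.0437.

0.0437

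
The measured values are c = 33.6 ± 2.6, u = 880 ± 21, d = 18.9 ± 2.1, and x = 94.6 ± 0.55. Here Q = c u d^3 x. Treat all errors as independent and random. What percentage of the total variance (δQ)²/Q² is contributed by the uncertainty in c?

(δQ/Q)² = (1·δc/c)² + (1·δu/u)² + (3·δd/d)² + (1·δx/x)²
  c term: (1×0.0774)² = 0.00599
  u term: (1×0.0239)² = 0.000569
  d term: (3×0.111)² = 0.111
  x term: (1×0.00581)² = 3.38e-05
Total = 0.118. Share from c = 0.00599/0.118 = 0.0509.

5.09%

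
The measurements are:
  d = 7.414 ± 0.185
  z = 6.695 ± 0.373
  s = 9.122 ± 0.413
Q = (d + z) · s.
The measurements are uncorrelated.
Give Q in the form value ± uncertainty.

Let u = d + z = 14.11. δu = √(δd² + δz²) = √(0.0342 + 0.139) = 0.416, so δu/u = 0.0295.
Q is then a monomial in u, s:
δQ/Q = √((δu/u)² + (1·δs/s)²) = √(0.000871 + 0.00205) = 0.0540
Q = 128.7, so δQ = 0.0540 × 128.7 = 6.96.

128.7 ± 6.96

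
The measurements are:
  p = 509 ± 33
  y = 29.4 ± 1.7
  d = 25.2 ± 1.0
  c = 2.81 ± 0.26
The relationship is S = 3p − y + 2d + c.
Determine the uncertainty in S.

99.0

S is a linear combination, so absolute uncertainties add in quadrature:
  (3·δp)² = 9800;  (δy)² = 2.89;  (2·δd)² = 4.00;  (δc)² = 0.0676
δS = √(9810) = 99.0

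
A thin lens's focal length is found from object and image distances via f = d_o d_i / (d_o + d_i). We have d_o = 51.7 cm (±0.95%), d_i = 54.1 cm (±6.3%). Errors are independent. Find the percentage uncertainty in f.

∂f/∂d_o = (d_i/(d_o+d_i))² = 0.261;  ∂f/∂d_i = (d_o/(d_o+d_i))² = 0.239
δf = √((∂f/∂d_o · δd_o)² + (∂f/∂d_i · δd_i)²) = √(0.0165 + 0.662) = 0.824 cm
f = 26.4 cm, so δf/f = 0.824/26.4 = 0.0312.

3.12%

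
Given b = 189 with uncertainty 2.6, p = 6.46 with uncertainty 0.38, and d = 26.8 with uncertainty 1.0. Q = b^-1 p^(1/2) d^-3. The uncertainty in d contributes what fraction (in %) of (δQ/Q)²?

92.2%

(δQ/Q)² = (-1·δb/b)² + (½·δp/p)² + (-3·δd/d)²
  b term: (-1×0.0138)² = 0.000189
  p term: (0.5×0.0588)² = 0.000865
  d term: (-3×0.0373)² = 0.0125
Total = 0.0136. Share from d = 0.0125/0.0136 = 0.922.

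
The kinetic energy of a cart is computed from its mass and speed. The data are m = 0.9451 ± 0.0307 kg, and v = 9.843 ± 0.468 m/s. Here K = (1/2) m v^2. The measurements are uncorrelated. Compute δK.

Products/powers → add relative errors in quadrature, weighted by exponent:
  (1·δm/m)² = (1×0.0325)² = 0.00106;  (2·δv/v)² = (2×0.0475)² = 0.00904
δK/K = √(0.0101) = 0.100
K = 45.78 J, so δK = 0.100 × 45.78 = 4.60 J.

4.60 J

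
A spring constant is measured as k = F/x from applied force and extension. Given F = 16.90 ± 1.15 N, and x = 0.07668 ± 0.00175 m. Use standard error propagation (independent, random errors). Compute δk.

For a monomial k ∝ F, x^-1, fractional errors add in quadrature:
  (1·δF/F)² = (1×0.0680)² = 0.00463;  (-1·δx/x)² = (-1×0.0228)² = 0.000521
δk/k = √(0.00515) = 0.0718
k = 220.4 N/m, so δk = 0.0718 × 220.4 = 15.8 N/m.

15.8 N/m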